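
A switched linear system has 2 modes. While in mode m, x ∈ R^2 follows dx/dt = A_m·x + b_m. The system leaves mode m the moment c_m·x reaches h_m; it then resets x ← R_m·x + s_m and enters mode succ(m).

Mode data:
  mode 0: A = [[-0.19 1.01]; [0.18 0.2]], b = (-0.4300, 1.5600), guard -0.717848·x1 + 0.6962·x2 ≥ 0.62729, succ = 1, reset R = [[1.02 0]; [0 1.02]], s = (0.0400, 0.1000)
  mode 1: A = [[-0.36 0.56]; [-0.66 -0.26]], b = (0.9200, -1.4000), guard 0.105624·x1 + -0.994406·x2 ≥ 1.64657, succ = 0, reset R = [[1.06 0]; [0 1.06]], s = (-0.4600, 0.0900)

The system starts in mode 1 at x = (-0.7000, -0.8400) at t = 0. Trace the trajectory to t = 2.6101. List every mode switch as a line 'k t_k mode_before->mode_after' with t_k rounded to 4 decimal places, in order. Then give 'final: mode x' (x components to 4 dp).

Mode 1: guard c·x = 1.6466 hit at Δt = 1.0844 (t = 1.0844), x⁻ = (-0.2951, -1.6872) → reset → x⁺ = (-0.7728, -1.6984), jump to mode 0
Mode 0: guard c·x = 0.6273 hit at Δt = 0.6883 (t = 1.7727), x⁻ = (-1.8200, -0.9756) → reset → x⁺ = (-1.8164, -0.8951), jump to mode 1
Mode 1: flow for 0.8374 to horizon, guard not reached → x = (-1.0671, -1.0772)

1 1.0844 1->0
2 1.7727 0->1
final: 1 -1.0671 -1.0772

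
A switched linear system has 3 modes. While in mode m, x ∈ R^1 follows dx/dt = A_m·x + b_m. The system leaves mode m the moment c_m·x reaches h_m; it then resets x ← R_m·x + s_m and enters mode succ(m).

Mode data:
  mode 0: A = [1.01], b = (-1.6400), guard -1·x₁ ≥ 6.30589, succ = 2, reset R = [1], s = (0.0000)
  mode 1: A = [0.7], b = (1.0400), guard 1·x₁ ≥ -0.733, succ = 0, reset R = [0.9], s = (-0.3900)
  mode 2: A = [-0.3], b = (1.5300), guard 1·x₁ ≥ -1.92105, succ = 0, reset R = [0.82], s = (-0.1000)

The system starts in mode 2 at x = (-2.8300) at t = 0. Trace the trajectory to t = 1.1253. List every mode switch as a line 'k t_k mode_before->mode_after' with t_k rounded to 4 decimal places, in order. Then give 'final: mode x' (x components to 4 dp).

Mode 2: guard c·x = -1.9210 hit at Δt = 0.4058 (t = 0.4058), x⁻ = (-1.9210) → reset → x⁺ = (-1.6753), jump to mode 0
Mode 0: flow for 0.7195 to horizon, guard not reached → x = (-5.1994)

1 0.4058 2->0
final: 0 -5.1994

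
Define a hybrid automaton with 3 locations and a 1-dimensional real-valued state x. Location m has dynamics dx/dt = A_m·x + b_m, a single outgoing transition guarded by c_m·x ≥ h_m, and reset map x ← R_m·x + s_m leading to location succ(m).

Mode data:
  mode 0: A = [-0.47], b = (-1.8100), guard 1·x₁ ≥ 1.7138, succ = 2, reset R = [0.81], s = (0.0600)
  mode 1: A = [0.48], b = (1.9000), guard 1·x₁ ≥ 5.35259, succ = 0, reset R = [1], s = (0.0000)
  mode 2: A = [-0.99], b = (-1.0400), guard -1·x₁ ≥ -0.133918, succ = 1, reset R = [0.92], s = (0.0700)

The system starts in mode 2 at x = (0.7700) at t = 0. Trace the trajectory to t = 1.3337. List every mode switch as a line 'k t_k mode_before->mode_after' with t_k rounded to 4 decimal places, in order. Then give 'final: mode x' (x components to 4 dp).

1 0.4342 2->1
final: 1 2.4349

Mode 2: guard c·x = -0.1339 hit at Δt = 0.4342 (t = 0.4342), x⁻ = (0.1339) → reset → x⁺ = (0.1932), jump to mode 1
Mode 1: flow for 0.8995 to horizon, guard not reached → x = (2.4349)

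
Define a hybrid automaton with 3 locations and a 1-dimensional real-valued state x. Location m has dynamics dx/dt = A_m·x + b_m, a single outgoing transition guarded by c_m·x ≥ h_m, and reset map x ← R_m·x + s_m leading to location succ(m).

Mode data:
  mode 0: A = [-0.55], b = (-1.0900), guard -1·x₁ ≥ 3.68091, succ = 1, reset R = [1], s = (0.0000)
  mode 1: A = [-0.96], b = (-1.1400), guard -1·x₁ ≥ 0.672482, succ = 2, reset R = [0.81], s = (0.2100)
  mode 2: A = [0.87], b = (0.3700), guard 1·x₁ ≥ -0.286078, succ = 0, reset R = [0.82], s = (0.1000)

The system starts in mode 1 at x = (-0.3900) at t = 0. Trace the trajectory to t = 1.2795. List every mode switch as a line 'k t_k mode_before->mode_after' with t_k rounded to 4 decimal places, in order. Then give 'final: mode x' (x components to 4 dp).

1 0.4555 1->2
2 0.9495 2->0
final: 0 -0.4412

Mode 1: guard c·x = 0.6725 hit at Δt = 0.4555 (t = 0.4555), x⁻ = (-0.6725) → reset → x⁺ = (-0.3347), jump to mode 2
Mode 2: guard c·x = -0.2861 hit at Δt = 0.4940 (t = 0.9495), x⁻ = (-0.2861) → reset → x⁺ = (-0.1346), jump to mode 0
Mode 0: flow for 0.3300 to horizon, guard not reached → x = (-0.4412)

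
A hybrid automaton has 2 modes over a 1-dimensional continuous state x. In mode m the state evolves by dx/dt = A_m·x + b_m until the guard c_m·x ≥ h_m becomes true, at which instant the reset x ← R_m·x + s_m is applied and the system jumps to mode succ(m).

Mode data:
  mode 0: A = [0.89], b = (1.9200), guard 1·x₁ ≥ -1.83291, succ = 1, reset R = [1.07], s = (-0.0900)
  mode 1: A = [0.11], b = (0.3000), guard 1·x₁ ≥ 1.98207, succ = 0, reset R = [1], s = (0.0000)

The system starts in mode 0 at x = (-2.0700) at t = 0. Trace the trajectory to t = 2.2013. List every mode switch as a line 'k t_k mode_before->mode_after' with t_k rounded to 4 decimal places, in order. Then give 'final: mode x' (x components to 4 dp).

Mode 0: guard c·x = -1.8329 hit at Δt = 1.4748 (t = 1.4748), x⁻ = (-1.8329) → reset → x⁺ = (-2.0512), jump to mode 1
Mode 1: flow for 0.7265 to horizon, guard not reached → x = (-1.9950)

1 1.4748 0->1
final: 1 -1.9950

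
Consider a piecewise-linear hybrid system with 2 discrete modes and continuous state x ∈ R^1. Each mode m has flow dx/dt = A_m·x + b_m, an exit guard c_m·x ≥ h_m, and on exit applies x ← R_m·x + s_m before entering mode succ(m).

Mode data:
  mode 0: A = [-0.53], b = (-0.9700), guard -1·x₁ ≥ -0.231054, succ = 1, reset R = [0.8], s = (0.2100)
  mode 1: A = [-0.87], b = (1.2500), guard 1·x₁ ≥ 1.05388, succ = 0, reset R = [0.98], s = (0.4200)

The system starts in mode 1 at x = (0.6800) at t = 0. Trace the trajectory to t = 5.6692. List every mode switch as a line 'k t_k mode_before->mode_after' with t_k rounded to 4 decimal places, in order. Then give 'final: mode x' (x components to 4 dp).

1 0.7831 1->0
2 1.6613 0->1
3 2.8119 1->0
4 3.6901 0->1
5 4.8408 1->0
final: 0 0.2862

Mode 1: guard c·x = 1.0539 hit at Δt = 0.7831 (t = 0.7831), x⁻ = (1.0539) → reset → x⁺ = (1.4528), jump to mode 0
Mode 0: guard c·x = -0.2311 hit at Δt = 0.8782 (t = 1.6613), x⁻ = (0.2311) → reset → x⁺ = (0.3948), jump to mode 1
Mode 1: guard c·x = 1.0539 hit at Δt = 1.1506 (t = 2.8119), x⁻ = (1.0539) → reset → x⁺ = (1.4528), jump to mode 0
Mode 0: guard c·x = -0.2311 hit at Δt = 0.8782 (t = 3.6901), x⁻ = (0.2311) → reset → x⁺ = (0.3948), jump to mode 1
Mode 1: guard c·x = 1.0539 hit at Δt = 1.1506 (t = 4.8408), x⁻ = (1.0539) → reset → x⁺ = (1.4528), jump to mode 0
Mode 0: flow for 0.8284 to horizon, guard not reached → x = (0.2862)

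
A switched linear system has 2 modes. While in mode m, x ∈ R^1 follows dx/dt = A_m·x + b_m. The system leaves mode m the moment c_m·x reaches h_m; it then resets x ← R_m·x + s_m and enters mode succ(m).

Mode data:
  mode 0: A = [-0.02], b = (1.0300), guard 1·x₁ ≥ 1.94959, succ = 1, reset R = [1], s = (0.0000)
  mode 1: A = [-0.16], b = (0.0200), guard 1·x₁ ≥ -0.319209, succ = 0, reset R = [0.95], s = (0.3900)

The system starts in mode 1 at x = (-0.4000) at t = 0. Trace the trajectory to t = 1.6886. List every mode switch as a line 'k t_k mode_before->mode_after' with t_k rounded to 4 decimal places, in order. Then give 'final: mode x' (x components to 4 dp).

1 1.0444 1->0
final: 0 0.7449

Mode 1: guard c·x = -0.3192 hit at Δt = 1.0444 (t = 1.0444), x⁻ = (-0.3192) → reset → x⁺ = (0.0868), jump to mode 0
Mode 0: flow for 0.6442 to horizon, guard not reached → x = (0.7449)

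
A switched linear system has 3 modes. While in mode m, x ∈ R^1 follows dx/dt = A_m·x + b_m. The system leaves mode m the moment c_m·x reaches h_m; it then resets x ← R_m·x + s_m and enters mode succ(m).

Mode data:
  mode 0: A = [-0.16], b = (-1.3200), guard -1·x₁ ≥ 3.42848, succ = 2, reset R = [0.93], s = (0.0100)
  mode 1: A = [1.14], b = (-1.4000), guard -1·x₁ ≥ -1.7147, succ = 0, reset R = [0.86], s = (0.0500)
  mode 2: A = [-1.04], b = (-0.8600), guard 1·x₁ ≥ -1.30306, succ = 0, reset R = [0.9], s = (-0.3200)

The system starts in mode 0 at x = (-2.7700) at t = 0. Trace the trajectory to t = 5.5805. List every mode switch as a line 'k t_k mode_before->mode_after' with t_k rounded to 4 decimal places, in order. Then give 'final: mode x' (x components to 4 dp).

Mode 0: guard c·x = 3.4285 hit at Δt = 0.8001 (t = 0.8001), x⁻ = (-3.4285) → reset → x⁺ = (-3.1785), jump to mode 2
Mode 2: guard c·x = -1.3031 hit at Δt = 1.5357 (t = 2.3358), x⁻ = (-1.3031) → reset → x⁺ = (-1.4928), jump to mode 0
Mode 0: guard c·x = 3.4285 hit at Δt = 2.1095 (t = 4.4453), x⁻ = (-3.4285) → reset → x⁺ = (-3.1785), jump to mode 2
Mode 2: flow for 1.1352 to horizon, guard not reached → x = (-1.5491)

1 0.8001 0->2
2 2.3358 2->0
3 4.4453 0->2
final: 2 -1.5491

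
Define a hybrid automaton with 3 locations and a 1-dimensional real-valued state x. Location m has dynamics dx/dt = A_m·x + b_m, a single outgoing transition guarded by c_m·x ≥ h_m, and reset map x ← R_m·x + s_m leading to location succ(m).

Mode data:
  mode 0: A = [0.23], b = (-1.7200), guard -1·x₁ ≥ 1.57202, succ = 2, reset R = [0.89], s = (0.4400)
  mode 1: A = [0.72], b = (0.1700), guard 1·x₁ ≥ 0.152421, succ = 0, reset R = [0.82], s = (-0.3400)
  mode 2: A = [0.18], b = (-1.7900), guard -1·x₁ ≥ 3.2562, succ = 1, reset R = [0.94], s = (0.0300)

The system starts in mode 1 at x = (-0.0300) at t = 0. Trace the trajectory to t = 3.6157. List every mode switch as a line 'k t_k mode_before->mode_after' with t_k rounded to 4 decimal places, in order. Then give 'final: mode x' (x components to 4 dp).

1 0.8805 1->0
2 1.5868 0->2
3 2.6489 2->1
final: 1 -5.8420

Mode 1: guard c·x = 0.1524 hit at Δt = 0.8805 (t = 0.8805), x⁻ = (0.1524) → reset → x⁺ = (-0.2150), jump to mode 0
Mode 0: guard c·x = 1.5720 hit at Δt = 0.7063 (t = 1.5868), x⁻ = (-1.5720) → reset → x⁺ = (-0.9591), jump to mode 2
Mode 2: guard c·x = 3.2562 hit at Δt = 1.0621 (t = 2.6489), x⁻ = (-3.2562) → reset → x⁺ = (-3.0308), jump to mode 1
Mode 1: flow for 0.9668 to horizon, guard not reached → x = (-5.8420)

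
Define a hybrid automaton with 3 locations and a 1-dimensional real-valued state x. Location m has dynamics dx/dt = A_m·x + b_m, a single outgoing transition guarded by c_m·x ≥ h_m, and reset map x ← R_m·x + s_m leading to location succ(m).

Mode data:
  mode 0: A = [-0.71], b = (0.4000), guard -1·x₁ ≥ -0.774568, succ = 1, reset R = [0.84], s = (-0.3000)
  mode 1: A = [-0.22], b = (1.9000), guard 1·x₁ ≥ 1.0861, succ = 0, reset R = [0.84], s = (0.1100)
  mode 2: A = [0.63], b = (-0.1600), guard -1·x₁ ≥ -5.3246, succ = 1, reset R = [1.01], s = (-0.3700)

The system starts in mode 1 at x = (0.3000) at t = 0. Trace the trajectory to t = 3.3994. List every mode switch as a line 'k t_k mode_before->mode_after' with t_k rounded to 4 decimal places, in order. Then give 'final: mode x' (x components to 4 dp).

Mode 1: guard c·x = 1.0861 hit at Δt = 0.4502 (t = 0.4502), x⁻ = (1.0861) → reset → x⁺ = (1.0223), jump to mode 0
Mode 0: guard c·x = -0.7746 hit at Δt = 1.0932 (t = 1.5434), x⁻ = (0.7746) → reset → x⁺ = (0.3506), jump to mode 1
Mode 1: guard c·x = 1.0861 hit at Δt = 0.4225 (t = 1.9659), x⁻ = (1.0861) → reset → x⁺ = (1.0223), jump to mode 0
Mode 0: guard c·x = -0.7746 hit at Δt = 1.0932 (t = 3.0591), x⁻ = (0.7746) → reset → x⁺ = (0.3506), jump to mode 1
Mode 1: flow for 0.3403 to horizon, guard not reached → x = (0.9482)

1 0.4502 1->0
2 1.5434 0->1
3 1.9659 1->0
4 3.0591 0->1
final: 1 0.9482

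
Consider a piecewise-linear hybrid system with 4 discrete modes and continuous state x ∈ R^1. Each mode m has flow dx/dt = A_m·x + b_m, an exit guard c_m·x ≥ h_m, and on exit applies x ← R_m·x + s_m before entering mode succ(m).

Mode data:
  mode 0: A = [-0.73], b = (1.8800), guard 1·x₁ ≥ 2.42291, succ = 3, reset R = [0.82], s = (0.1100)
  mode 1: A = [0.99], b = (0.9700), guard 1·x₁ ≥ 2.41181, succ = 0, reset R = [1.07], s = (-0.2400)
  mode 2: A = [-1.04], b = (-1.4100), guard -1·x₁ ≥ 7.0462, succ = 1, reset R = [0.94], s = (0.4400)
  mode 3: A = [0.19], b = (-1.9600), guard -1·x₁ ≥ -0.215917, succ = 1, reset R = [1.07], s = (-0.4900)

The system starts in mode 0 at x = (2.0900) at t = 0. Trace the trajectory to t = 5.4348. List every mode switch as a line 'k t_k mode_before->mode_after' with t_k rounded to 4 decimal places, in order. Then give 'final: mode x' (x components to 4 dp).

Mode 0: guard c·x = 2.4229 hit at Δt = 1.5865 (t = 1.5865), x⁻ = (2.4229) → reset → x⁺ = (2.0968), jump to mode 3
Mode 3: guard c·x = -0.2159 hit at Δt = 1.0846 (t = 2.6711), x⁻ = (0.2159) → reset → x⁺ = (-0.2590), jump to mode 1
Mode 1: guard c·x = 2.4118 hit at Δt = 1.5643 (t = 4.2354), x⁻ = (2.4118) → reset → x⁺ = (2.3406), jump to mode 0
Mode 0: guard c·x = 2.4229 hit at Δt = 0.5912 (t = 4.8266), x⁻ = (2.4229) → reset → x⁺ = (2.0968), jump to mode 3
Mode 3: flow for 0.6082 to horizon, guard not reached → x = (1.0900)

1 1.5865 0->3
2 2.6711 3->1
3 4.2354 1->0
4 4.8266 0->3
final: 3 1.0900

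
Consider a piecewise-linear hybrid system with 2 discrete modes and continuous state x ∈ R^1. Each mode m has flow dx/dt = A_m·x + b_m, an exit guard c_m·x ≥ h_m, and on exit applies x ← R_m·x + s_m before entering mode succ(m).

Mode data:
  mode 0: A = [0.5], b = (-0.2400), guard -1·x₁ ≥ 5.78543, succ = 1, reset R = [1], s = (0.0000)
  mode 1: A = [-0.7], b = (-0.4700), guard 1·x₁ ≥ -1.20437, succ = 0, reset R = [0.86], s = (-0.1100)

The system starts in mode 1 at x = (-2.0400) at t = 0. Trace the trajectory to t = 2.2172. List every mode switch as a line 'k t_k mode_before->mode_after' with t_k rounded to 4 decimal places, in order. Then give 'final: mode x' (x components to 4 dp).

1 1.3473 1->0
final: 0 -2.0316

Mode 1: guard c·x = -1.2044 hit at Δt = 1.3473 (t = 1.3473), x⁻ = (-1.2044) → reset → x⁺ = (-1.1458), jump to mode 0
Mode 0: flow for 0.8699 to horizon, guard not reached → x = (-2.0316)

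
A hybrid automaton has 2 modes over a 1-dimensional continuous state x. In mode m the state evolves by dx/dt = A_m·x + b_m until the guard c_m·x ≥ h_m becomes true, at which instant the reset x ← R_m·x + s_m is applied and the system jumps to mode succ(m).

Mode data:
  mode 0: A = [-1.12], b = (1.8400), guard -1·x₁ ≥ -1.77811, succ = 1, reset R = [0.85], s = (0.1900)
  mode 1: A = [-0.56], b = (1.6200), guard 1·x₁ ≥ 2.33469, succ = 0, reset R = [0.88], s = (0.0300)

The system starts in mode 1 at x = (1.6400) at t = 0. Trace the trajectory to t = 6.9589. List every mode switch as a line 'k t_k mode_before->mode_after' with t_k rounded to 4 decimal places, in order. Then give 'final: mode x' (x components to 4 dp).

Mode 1: guard c·x = 2.3347 hit at Δt = 1.4438 (t = 1.4438), x⁻ = (2.3347) → reset → x⁺ = (2.0845), jump to mode 0
Mode 0: guard c·x = -1.7781 hit at Δt = 1.0566 (t = 2.5004), x⁻ = (1.7781) → reset → x⁺ = (1.7014), jump to mode 1
Mode 1: guard c·x = 2.3347 hit at Δt = 1.3541 (t = 3.8545), x⁻ = (2.3347) → reset → x⁺ = (2.0845), jump to mode 0
Mode 0: guard c·x = -1.7781 hit at Δt = 1.0566 (t = 4.9111), x⁻ = (1.7781) → reset → x⁺ = (1.7014), jump to mode 1
Mode 1: guard c·x = 2.3347 hit at Δt = 1.3541 (t = 6.2652), x⁻ = (2.3347) → reset → x⁺ = (2.0845), jump to mode 0
Mode 0: flow for 0.6937 to horizon, guard not reached → x = (1.8459)

1 1.4438 1->0
2 2.5004 0->1
3 3.8545 1->0
4 4.9111 0->1
5 6.2652 1->0
final: 0 1.8459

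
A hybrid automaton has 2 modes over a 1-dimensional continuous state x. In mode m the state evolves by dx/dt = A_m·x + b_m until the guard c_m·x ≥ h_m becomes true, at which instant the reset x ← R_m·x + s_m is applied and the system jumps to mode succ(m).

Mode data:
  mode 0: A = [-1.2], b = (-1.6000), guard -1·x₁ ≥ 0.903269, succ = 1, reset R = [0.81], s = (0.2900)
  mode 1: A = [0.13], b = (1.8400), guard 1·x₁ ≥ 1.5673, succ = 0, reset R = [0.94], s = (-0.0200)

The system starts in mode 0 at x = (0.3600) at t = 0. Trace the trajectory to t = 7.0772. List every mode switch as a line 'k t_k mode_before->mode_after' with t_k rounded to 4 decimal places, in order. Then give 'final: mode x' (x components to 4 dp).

Mode 0: guard c·x = 0.9033 hit at Δt = 1.1421 (t = 1.1421), x⁻ = (-0.9033) → reset → x⁺ = (-0.4416), jump to mode 1
Mode 1: guard c·x = 1.5673 hit at Δt = 1.0517 (t = 2.1938), x⁻ = (1.5673) → reset → x⁺ = (1.4533), jump to mode 0
Mode 0: guard c·x = 0.9033 hit at Δt = 1.5572 (t = 3.7510), x⁻ = (-0.9033) → reset → x⁺ = (-0.4416), jump to mode 1
Mode 1: guard c·x = 1.5673 hit at Δt = 1.0517 (t = 4.8027), x⁻ = (1.5673) → reset → x⁺ = (1.4533), jump to mode 0
Mode 0: guard c·x = 0.9033 hit at Δt = 1.5572 (t = 6.3599), x⁻ = (-0.9033) → reset → x⁺ = (-0.4416), jump to mode 1
Mode 1: flow for 0.7173 to horizon, guard not reached → x = (0.8985)

1 1.1421 0->1
2 2.1938 1->0
3 3.7510 0->1
4 4.8027 1->0
5 6.3599 0->1
final: 1 0.8985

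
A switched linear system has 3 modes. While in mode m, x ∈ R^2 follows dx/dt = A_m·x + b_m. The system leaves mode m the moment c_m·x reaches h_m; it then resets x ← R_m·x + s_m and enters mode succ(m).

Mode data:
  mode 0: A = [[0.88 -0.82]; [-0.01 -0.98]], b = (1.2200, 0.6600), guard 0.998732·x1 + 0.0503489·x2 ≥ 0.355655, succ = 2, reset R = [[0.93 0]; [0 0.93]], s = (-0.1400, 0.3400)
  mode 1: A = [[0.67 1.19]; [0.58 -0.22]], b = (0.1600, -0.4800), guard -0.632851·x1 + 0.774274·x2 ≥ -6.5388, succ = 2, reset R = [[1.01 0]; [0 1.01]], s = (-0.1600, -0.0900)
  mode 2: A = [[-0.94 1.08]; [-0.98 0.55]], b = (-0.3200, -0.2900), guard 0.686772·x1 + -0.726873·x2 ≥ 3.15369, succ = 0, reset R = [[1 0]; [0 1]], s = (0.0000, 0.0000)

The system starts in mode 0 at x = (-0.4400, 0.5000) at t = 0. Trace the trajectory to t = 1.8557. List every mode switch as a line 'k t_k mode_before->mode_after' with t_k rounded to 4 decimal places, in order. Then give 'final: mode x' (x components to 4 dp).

Mode 0: guard c·x = 0.3557 hit at Δt = 1.1727 (t = 1.1727), x⁻ = (0.3249, 0.6188) → reset → x⁺ = (0.1622, 0.9155), jump to mode 2
Mode 2: flow for 0.6830 to horizon, guard not reached → x = (0.4117, 0.8516)

1 1.1727 0->2
final: 2 0.4117 0.8516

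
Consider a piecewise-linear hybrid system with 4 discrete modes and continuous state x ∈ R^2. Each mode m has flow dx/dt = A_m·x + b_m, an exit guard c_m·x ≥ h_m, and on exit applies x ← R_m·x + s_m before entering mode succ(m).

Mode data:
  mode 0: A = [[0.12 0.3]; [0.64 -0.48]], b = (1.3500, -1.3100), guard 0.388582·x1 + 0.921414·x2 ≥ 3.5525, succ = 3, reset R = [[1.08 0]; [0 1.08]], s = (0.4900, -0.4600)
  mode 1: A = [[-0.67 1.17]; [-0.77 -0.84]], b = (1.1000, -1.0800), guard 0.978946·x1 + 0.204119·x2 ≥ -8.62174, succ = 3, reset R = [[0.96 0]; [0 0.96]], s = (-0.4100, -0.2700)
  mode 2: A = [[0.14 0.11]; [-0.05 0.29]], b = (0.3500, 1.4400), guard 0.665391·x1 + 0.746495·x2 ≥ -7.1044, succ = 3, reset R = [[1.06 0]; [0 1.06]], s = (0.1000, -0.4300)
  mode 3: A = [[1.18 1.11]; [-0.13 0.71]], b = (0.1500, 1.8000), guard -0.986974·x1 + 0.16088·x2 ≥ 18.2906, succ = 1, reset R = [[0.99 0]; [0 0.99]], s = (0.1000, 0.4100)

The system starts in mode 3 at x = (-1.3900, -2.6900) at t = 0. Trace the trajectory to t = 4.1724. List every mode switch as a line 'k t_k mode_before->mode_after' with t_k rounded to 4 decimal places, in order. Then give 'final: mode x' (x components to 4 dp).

Mode 3: guard c·x = 18.2906 hit at Δt = 1.5092 (t = 1.5092), x⁻ = (-18.6530, -0.7425) → reset → x⁺ = (-18.3665, -0.3251), jump to mode 1
Mode 1: guard c·x = -8.6217 hit at Δt = 0.6356 (t = 2.1448), x⁻ = (-9.7357, 4.4532) → reset → x⁺ = (-9.7563, 4.0050), jump to mode 3
Mode 3: guard c·x = 18.2906 hit at Δt = 1.0045 (t = 3.1493), x⁻ = (-16.3710, 13.2571) → reset → x⁺ = (-16.1073, 13.5346), jump to mode 1
Mode 1: guard c·x = -8.6217 hit at Δt = 0.1743 (t = 3.3237), x⁻ = (-11.5658, 13.2304) → reset → x⁺ = (-11.5132, 12.4312), jump to mode 3
Mode 3: flow for 0.8487 to horizon, guard not reached → x = (-2.6263, 26.2087)

1 1.5092 3->1
2 2.1448 1->3
3 3.1493 3->1
4 3.3237 1->3
final: 3 -2.6263 26.2087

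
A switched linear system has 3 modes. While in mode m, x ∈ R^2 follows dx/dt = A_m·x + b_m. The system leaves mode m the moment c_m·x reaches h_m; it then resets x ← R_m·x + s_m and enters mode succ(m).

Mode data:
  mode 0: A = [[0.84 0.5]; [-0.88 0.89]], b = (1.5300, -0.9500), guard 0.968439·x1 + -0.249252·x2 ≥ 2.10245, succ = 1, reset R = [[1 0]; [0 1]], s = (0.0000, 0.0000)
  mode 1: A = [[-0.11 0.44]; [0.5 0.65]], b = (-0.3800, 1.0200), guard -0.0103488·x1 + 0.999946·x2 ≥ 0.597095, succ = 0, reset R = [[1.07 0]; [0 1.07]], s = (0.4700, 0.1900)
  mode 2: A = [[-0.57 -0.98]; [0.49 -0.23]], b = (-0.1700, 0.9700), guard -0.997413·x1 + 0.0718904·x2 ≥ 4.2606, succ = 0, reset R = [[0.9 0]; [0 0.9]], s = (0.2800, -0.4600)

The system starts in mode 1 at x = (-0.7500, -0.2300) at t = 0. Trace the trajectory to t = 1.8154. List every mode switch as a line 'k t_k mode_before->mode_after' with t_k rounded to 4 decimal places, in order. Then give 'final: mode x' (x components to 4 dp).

Mode 1: guard c·x = 0.5971 hit at Δt = 1.2648 (t = 1.2648), x⁻ = (-1.0248, 0.5865) → reset → x⁺ = (-0.6266, 0.8176), jump to mode 0
Mode 0: flow for 0.5506 to horizon, guard not reached → x = (0.3717, 0.7882)

1 1.2648 1->0
final: 0 0.3717 0.7882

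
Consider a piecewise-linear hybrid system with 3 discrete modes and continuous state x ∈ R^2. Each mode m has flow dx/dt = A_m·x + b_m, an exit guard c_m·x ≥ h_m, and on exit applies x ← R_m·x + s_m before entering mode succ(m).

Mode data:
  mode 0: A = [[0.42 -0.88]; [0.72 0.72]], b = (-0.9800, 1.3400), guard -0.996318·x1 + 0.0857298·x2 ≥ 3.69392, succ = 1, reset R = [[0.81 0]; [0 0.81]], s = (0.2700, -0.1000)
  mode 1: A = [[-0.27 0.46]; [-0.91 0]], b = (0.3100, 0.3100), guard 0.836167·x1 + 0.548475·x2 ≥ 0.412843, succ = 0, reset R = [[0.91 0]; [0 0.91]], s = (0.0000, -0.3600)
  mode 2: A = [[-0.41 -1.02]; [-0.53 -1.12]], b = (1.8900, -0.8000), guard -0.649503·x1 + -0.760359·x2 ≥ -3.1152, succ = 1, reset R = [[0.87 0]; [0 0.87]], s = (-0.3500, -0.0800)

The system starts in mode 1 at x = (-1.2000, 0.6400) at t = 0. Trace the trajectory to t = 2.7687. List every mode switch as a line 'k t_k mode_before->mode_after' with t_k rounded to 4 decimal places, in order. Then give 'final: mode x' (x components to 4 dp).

1 0.7373 1->0
2 1.7157 0->1
3 2.3073 1->0
final: 0 -3.3044 3.0965

Mode 1: guard c·x = 0.4128 hit at Δt = 0.7373 (t = 0.7373), x⁻ = (-0.4414, 1.4257) → reset → x⁺ = (-0.4017, 0.9373), jump to mode 0
Mode 0: guard c·x = 3.6939 hit at Δt = 0.9784 (t = 1.7157), x⁻ = (-3.5198, 2.1820) → reset → x⁺ = (-2.5811, 1.6674), jump to mode 1
Mode 1: guard c·x = 0.4128 hit at Δt = 0.5916 (t = 2.3073), x⁻ = (-1.4340, 2.9389) → reset → x⁺ = (-1.3049, 2.3144), jump to mode 0
Mode 0: flow for 0.4614 to horizon, guard not reached → x = (-3.3044, 3.0965)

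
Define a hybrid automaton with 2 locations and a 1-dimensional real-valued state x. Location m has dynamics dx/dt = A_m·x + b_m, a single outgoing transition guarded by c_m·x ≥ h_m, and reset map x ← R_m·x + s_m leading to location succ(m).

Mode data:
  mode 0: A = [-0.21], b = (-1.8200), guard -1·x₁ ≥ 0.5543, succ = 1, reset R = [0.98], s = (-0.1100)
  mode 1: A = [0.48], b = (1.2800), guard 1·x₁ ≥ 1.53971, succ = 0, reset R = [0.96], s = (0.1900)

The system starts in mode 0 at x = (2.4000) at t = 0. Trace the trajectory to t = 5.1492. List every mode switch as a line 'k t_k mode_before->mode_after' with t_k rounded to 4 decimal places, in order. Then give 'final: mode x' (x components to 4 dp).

Mode 0: guard c·x = 0.5543 hit at Δt = 1.4788 (t = 1.4788), x⁻ = (-0.5543) → reset → x⁺ = (-0.6532), jump to mode 1
Mode 1: guard c·x = 1.5397 hit at Δt = 1.5349 (t = 3.0137), x⁻ = (1.5397) → reset → x⁺ = (1.6681), jump to mode 0
Mode 0: guard c·x = 0.5543 hit at Δt = 1.1530 (t = 4.1667), x⁻ = (-0.5543) → reset → x⁺ = (-0.6532), jump to mode 1
Mode 1: flow for 0.9825 to horizon, guard not reached → x = (0.5600)

1 1.4788 0->1
2 3.0137 1->0
3 4.1667 0->1
final: 1 0.5600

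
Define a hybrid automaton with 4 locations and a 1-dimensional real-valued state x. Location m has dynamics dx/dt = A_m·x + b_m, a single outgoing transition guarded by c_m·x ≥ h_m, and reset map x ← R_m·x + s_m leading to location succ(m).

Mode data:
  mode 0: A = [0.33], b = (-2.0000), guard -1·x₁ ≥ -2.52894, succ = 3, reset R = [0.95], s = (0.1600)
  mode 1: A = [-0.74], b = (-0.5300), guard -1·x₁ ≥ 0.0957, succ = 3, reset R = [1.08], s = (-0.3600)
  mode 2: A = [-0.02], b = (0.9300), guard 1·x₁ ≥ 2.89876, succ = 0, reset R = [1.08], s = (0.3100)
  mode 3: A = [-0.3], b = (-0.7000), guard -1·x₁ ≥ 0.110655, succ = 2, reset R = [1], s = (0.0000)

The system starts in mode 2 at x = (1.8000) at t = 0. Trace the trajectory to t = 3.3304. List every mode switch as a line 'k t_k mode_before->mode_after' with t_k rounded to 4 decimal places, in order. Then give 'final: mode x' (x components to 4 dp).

Mode 2: guard c·x = 2.8988 hit at Δt = 1.2444 (t = 1.2444), x⁻ = (2.8988) → reset → x⁺ = (3.4407), jump to mode 0
Mode 0: guard c·x = -2.5289 hit at Δt = 0.9049 (t = 2.1493), x⁻ = (2.5289) → reset → x⁺ = (2.5625), jump to mode 3
Mode 3: flow for 1.1811 to horizon, guard not reached → x = (1.1018)

1 1.2444 2->0
2 2.1493 0->3
final: 3 1.1018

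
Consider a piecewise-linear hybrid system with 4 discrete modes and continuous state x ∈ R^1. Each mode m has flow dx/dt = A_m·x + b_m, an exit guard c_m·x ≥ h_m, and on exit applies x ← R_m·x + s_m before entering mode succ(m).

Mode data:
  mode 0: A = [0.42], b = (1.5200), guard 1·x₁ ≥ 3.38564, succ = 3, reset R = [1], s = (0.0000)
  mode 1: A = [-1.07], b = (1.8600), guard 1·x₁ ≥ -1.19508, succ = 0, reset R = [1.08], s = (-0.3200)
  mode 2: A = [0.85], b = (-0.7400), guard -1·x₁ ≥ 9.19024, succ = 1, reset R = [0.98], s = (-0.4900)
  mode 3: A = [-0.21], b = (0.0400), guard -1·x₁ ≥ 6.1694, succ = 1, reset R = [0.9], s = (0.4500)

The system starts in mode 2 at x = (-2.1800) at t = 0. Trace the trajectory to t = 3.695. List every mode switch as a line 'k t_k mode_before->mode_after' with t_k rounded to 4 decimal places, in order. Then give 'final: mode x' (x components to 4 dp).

1 1.4039 2->1
2 2.6589 1->0
final: 0 -0.5157

Mode 2: guard c·x = 9.1902 hit at Δt = 1.4039 (t = 1.4039), x⁻ = (-9.1902) → reset → x⁺ = (-9.4964), jump to mode 1
Mode 1: guard c·x = -1.1951 hit at Δt = 1.2550 (t = 2.6589), x⁻ = (-1.1951) → reset → x⁺ = (-1.6107), jump to mode 0
Mode 0: flow for 1.0361 to horizon, guard not reached → x = (-0.5157)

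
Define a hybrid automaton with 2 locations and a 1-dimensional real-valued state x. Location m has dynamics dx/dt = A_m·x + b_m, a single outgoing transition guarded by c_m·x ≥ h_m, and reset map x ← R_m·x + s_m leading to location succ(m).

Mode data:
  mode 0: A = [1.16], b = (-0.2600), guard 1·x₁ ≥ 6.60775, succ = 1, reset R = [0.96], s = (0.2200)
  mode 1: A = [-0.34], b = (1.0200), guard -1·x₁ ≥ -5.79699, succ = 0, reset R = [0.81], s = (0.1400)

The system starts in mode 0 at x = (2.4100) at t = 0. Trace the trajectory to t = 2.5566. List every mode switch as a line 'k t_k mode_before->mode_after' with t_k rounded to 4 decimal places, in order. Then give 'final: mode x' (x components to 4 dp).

1 0.9239 0->1
2 1.6362 1->0
3 1.9165 0->1
final: 1 5.8665

Mode 0: guard c·x = 6.6078 hit at Δt = 0.9239 (t = 0.9239), x⁻ = (6.6077) → reset → x⁺ = (6.5634), jump to mode 1
Mode 1: guard c·x = -5.7970 hit at Δt = 0.7123 (t = 1.6362), x⁻ = (5.7970) → reset → x⁺ = (4.8356), jump to mode 0
Mode 0: guard c·x = 6.6078 hit at Δt = 0.2803 (t = 1.9165), x⁻ = (6.6078) → reset → x⁺ = (6.5634), jump to mode 1
Mode 1: flow for 0.6401 to horizon, guard not reached → x = (5.8665)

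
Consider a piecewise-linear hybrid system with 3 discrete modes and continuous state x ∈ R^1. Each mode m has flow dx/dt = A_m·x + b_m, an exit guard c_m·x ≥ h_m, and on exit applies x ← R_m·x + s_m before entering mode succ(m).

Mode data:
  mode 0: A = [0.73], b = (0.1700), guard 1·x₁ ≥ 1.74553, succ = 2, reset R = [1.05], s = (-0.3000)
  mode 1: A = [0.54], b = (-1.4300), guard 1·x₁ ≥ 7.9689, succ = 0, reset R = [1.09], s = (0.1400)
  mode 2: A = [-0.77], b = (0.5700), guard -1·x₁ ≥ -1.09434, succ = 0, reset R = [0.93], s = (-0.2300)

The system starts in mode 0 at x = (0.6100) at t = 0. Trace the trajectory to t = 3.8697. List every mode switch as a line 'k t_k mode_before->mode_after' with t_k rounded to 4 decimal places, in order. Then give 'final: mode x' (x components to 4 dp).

1 1.1688 0->2
2 2.2152 2->0
3 3.1219 0->2
final: 2 1.1859

Mode 0: guard c·x = 1.7455 hit at Δt = 1.1688 (t = 1.1688), x⁻ = (1.7455) → reset → x⁺ = (1.5328), jump to mode 2
Mode 2: guard c·x = -1.0943 hit at Δt = 1.0464 (t = 2.2152), x⁻ = (1.0943) → reset → x⁺ = (0.7877), jump to mode 0
Mode 0: guard c·x = 1.7455 hit at Δt = 0.9067 (t = 3.1219), x⁻ = (1.7455) → reset → x⁺ = (1.5328), jump to mode 2
Mode 2: flow for 0.7478 to horizon, guard not reached → x = (1.1859)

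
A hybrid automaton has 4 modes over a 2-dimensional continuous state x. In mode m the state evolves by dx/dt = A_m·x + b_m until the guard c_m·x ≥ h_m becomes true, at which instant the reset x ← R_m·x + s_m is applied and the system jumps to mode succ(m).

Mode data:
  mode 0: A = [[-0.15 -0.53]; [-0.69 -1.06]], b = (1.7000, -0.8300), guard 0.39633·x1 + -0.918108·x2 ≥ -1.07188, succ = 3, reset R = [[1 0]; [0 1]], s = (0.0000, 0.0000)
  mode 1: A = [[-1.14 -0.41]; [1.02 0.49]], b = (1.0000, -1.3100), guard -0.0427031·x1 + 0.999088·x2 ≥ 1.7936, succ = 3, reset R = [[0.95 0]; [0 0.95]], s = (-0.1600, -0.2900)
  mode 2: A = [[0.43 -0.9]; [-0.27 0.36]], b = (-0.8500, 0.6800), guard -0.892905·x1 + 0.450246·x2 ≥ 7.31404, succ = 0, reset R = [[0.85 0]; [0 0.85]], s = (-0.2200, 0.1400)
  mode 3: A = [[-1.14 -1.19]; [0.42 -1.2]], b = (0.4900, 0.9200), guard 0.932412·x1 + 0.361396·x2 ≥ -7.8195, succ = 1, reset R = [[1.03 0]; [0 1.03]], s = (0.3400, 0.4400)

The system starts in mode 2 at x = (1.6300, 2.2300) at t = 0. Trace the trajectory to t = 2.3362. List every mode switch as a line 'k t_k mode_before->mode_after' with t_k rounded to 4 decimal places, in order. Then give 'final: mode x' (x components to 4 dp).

Mode 2: guard c·x = 7.3140 hit at Δt = 1.5323 (t = 1.5323), x⁻ = (-5.3199, 5.6944) → reset → x⁺ = (-4.7419, 4.9802), jump to mode 0
Mode 0: flow for 0.8039 to horizon, guard not reached → x = (-4.5564, 3.4249)

1 1.5323 2->0
final: 0 -4.5564 3.4249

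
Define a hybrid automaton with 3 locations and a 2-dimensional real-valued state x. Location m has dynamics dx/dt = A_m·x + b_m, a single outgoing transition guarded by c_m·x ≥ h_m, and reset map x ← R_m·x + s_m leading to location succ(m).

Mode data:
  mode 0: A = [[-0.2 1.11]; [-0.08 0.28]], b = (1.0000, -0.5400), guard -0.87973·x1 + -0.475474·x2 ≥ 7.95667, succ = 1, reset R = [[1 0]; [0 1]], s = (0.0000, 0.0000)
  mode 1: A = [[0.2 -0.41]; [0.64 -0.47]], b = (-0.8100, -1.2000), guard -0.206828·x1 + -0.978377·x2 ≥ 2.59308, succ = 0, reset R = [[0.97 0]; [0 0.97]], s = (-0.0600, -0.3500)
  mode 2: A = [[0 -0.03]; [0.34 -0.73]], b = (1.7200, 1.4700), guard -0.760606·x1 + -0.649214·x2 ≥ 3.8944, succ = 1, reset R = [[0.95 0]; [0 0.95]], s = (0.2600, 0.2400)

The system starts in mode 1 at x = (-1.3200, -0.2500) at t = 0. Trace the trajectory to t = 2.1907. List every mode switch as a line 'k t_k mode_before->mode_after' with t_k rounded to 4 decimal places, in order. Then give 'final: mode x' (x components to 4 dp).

Mode 1: guard c·x = 2.5931 hit at Δt = 1.1454 (t = 1.1454), x⁻ = (-2.0480, -2.2175) → reset → x⁺ = (-2.0465, -2.5009), jump to mode 0
Mode 0: flow for 1.0453 to horizon, guard not reached → x = (-3.9827, -3.7270)

1 1.1454 1->0
final: 0 -3.9827 -3.7270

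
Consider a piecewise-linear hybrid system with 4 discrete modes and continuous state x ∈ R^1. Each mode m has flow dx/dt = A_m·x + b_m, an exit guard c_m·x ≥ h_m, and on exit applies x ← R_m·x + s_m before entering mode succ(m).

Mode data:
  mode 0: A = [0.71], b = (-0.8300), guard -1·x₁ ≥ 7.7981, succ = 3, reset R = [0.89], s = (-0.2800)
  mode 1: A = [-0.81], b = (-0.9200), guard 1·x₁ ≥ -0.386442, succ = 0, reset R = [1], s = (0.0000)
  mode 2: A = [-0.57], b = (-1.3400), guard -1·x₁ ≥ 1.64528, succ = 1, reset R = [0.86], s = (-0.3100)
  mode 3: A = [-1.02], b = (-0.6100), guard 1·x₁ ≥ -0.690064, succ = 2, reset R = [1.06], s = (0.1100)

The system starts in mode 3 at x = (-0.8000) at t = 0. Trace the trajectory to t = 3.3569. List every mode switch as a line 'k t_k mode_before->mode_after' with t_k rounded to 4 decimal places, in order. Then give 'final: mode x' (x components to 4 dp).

Mode 3: guard c·x = -0.6901 hit at Δt = 0.7706 (t = 0.7706), x⁻ = (-0.6901) → reset → x⁺ = (-0.6215), jump to mode 2
Mode 2: guard c·x = 1.6453 hit at Δt = 1.5728 (t = 2.3434), x⁻ = (-1.6453) → reset → x⁺ = (-1.7249), jump to mode 1
Mode 1: flow for 1.0135 to horizon, guard not reached → x = (-1.3950)

1 0.7706 3->2
2 2.3434 2->1
final: 1 -1.3950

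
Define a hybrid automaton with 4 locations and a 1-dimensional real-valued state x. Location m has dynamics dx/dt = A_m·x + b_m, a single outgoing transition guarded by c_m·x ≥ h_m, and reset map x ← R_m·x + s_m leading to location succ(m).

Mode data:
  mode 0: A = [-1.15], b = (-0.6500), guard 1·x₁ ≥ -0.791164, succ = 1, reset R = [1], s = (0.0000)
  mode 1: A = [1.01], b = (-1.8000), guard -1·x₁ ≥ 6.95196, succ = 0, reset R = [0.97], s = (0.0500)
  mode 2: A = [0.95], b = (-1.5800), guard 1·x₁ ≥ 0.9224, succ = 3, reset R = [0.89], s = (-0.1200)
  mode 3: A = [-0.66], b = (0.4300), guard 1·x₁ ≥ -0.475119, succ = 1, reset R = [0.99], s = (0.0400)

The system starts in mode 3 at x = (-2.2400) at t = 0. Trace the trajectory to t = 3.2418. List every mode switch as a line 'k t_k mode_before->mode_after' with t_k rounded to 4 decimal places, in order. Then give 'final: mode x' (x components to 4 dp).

1 1.4281 3->1
2 2.7876 1->0
final: 0 -4.2001

Mode 3: guard c·x = -0.4751 hit at Δt = 1.4281 (t = 1.4281), x⁻ = (-0.4751) → reset → x⁺ = (-0.4304), jump to mode 1
Mode 1: guard c·x = 6.9520 hit at Δt = 1.3595 (t = 2.7876), x⁻ = (-6.9520) → reset → x⁺ = (-6.6934), jump to mode 0
Mode 0: flow for 0.4542 to horizon, guard not reached → x = (-4.2001)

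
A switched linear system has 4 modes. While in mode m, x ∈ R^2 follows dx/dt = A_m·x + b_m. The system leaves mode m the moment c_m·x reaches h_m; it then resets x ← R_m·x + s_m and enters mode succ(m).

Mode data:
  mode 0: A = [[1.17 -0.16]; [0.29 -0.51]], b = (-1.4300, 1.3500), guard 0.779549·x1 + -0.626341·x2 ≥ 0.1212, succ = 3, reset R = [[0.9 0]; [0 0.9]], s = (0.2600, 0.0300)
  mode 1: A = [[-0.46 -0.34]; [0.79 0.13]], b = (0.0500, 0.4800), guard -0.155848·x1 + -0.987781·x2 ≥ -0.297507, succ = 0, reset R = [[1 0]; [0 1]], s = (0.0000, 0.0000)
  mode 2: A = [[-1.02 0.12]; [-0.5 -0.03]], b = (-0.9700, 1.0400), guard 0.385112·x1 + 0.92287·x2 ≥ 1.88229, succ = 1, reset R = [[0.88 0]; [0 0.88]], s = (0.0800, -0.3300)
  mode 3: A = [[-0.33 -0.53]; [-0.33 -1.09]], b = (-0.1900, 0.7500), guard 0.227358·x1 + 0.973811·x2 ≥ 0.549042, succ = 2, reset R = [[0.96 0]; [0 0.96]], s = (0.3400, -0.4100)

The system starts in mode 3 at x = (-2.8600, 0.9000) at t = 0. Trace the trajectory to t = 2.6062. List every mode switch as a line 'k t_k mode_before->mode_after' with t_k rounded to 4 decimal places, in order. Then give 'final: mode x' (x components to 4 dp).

Mode 3: guard c·x = 0.5490 hit at Δt = 0.6101 (t = 0.6101), x⁻ = (-2.7591, 1.2080) → reset → x⁺ = (-2.3087, 0.7497), jump to mode 2
Mode 2: guard c·x = 1.8823 hit at Δt = 0.9868 (t = 1.5969), x⁻ = (-1.3081, 2.5855) → reset → x⁺ = (-1.0712, 1.9452), jump to mode 1
Mode 1: flow for 1.0093 to horizon, guard not reached → x = (-1.1452, 1.7858)

1 0.6101 3->2
2 1.5969 2->1
final: 1 -1.1452 1.7858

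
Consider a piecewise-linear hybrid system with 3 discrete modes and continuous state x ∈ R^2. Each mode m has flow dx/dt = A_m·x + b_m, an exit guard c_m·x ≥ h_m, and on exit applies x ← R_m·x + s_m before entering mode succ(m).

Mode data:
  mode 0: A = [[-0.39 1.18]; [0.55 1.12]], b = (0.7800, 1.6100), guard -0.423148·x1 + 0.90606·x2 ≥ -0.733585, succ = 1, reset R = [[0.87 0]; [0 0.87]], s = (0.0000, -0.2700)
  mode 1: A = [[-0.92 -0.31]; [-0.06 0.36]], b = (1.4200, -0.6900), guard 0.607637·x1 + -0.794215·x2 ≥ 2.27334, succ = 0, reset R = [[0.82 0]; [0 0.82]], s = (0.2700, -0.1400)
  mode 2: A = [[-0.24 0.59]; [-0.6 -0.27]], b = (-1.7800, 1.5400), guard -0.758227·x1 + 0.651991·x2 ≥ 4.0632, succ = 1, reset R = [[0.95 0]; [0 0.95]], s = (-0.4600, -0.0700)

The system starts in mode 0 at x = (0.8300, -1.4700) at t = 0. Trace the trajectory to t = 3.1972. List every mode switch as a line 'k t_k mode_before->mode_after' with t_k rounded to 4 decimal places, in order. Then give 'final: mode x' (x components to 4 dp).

Mode 0: guard c·x = -0.7336 hit at Δt = 1.5222 (t = 1.5222), x⁻ = (-0.2311, -0.9176) → reset → x⁺ = (-0.2010, -1.0683), jump to mode 1
Mode 1: guard c·x = 2.2733 hit at Δt = 0.8070 (t = 2.3292), x⁻ = (0.9987, -2.0983) → reset → x⁺ = (1.0889, -1.8606), jump to mode 0
Mode 0: flow for 0.8680 to horizon, guard not reached → x = (-0.3399, -2.1742)

1 1.5222 0->1
2 2.3292 1->0
final: 0 -0.3399 -2.1742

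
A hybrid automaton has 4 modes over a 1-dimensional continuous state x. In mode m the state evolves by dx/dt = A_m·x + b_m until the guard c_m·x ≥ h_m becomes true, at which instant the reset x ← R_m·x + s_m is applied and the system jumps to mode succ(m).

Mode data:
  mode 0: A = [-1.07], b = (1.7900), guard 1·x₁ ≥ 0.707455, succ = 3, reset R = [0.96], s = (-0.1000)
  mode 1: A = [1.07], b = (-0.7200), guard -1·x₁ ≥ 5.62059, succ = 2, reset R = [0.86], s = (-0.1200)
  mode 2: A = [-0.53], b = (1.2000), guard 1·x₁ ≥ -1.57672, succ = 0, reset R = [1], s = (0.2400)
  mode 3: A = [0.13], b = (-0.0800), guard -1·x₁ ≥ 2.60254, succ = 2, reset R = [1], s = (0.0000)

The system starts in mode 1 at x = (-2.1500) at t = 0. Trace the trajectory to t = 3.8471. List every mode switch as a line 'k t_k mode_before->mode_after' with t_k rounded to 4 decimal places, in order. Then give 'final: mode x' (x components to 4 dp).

1 0.7493 1->2
2 1.9396 2->0
3 3.0022 0->3
final: 3 0.5750

Mode 1: guard c·x = 5.6206 hit at Δt = 0.7493 (t = 0.7493), x⁻ = (-5.6206) → reset → x⁺ = (-4.9537), jump to mode 2
Mode 2: guard c·x = -1.5767 hit at Δt = 1.1903 (t = 1.9396), x⁻ = (-1.5767) → reset → x⁺ = (-1.3367), jump to mode 0
Mode 0: guard c·x = 0.7075 hit at Δt = 1.0626 (t = 3.0022), x⁻ = (0.7075) → reset → x⁺ = (0.5792), jump to mode 3
Mode 3: flow for 0.8449 to horizon, guard not reached → x = (0.5750)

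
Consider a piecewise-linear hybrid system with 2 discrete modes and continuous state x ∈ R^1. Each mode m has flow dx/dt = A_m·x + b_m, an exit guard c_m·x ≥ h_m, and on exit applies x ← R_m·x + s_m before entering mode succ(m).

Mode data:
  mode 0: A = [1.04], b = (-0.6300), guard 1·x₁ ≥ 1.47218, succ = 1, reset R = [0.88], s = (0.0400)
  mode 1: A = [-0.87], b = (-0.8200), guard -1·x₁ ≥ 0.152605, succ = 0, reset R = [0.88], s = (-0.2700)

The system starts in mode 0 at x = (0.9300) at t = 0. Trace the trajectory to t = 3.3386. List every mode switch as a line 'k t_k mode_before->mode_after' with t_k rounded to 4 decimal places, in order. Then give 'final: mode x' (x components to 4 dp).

Mode 0: guard c·x = 1.4722 hit at Δt = 0.9451 (t = 0.9451), x⁻ = (1.4722) → reset → x⁺ = (1.3355), jump to mode 1
Mode 1: guard c·x = 0.1526 hit at Δt = 1.2174 (t = 2.1625), x⁻ = (-0.1526) → reset → x⁺ = (-0.4043), jump to mode 0
Mode 0: flow for 1.1761 to horizon, guard not reached → x = (-2.8263)

1 0.9451 0->1
2 2.1625 1->0
final: 0 -2.8263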